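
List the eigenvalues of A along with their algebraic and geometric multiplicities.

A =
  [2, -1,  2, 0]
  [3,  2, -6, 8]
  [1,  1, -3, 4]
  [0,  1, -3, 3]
λ = 1: alg = 4, geom = 2

Step 1 — factor the characteristic polynomial to read off the algebraic multiplicities:
  χ_A(x) = (x - 1)^4

Step 2 — compute geometric multiplicities via the rank-nullity identity g(λ) = n − rank(A − λI):
  rank(A − (1)·I) = 2, so dim ker(A − (1)·I) = n − 2 = 2

Summary:
  λ = 1: algebraic multiplicity = 4, geometric multiplicity = 2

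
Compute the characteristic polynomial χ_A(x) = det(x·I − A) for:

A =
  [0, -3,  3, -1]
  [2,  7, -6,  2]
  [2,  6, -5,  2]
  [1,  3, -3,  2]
x^4 - 4*x^3 + 6*x^2 - 4*x + 1

Expanding det(x·I − A) (e.g. by cofactor expansion or by noting that A is similar to its Jordan form J, which has the same characteristic polynomial as A) gives
  χ_A(x) = x^4 - 4*x^3 + 6*x^2 - 4*x + 1
which factors as (x - 1)^4. The eigenvalues (with algebraic multiplicities) are λ = 1 with multiplicity 4.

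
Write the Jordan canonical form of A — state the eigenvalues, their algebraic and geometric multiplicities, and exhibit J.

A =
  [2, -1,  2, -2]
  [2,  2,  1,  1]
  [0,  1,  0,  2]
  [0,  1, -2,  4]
J_3(2) ⊕ J_1(2)

The characteristic polynomial is
  det(x·I − A) = x^4 - 8*x^3 + 24*x^2 - 32*x + 16 = (x - 2)^4

Eigenvalues and multiplicities (the geometric multiplicity of λ is n − rank(A − λI), which equals the number of Jordan blocks for λ):
  λ = 2: algebraic multiplicity = 4, geometric multiplicity = 2

Determining the block sizes for each eigenvalue:
  λ = 2: with am = 4 and gm = 2, the partition is not yet determined (e.g. several partitions of 4 into 2 parts exist). Let N = A − (2)·I. Computing rank(N^1) = 2, rank(N^2) = 1, rank(N^3) = 0; the number of blocks of size ≥ j is rank(N^{j−1}) − rank(N^j), giving [2, 1, 1]. So we have 1 block(s) of size 3, 1 block(s) of size 1 → block sizes [3, 1]

Assembling the blocks gives a Jordan form
J =
  [2, 1, 0, 0]
  [0, 2, 1, 0]
  [0, 0, 2, 0]
  [0, 0, 0, 2]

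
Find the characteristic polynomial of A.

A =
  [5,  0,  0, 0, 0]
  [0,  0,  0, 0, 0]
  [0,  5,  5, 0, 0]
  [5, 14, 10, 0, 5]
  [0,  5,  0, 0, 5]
x^5 - 15*x^4 + 75*x^3 - 125*x^2

Expanding det(x·I − A) (e.g. by cofactor expansion or by noting that A is similar to its Jordan form J, which has the same characteristic polynomial as A) gives
  χ_A(x) = x^5 - 15*x^4 + 75*x^3 - 125*x^2
which factors as x^2*(x - 5)^3. The eigenvalues (with algebraic multiplicities) are λ = 0 with multiplicity 2, λ = 5 with multiplicity 3.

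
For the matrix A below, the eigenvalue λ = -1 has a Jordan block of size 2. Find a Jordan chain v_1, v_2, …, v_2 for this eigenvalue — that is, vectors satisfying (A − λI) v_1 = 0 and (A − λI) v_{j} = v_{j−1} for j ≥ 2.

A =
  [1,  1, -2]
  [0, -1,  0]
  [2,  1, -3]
A Jordan chain for λ = -1 of length 2:
v_1 = (2, 0, 2)ᵀ
v_2 = (1, 0, 0)ᵀ

Let N = A − (-1)·I. We want v_2 with N^2 v_2 = 0 but N^1 v_2 ≠ 0; then v_{j-1} := N · v_j for j = 2, …, 2.

Pick v_2 = (1, 0, 0)ᵀ.
Then v_1 = N · v_2 = (2, 0, 2)ᵀ.

Sanity check: (A − (-1)·I) v_1 = (0, 0, 0)ᵀ = 0. ✓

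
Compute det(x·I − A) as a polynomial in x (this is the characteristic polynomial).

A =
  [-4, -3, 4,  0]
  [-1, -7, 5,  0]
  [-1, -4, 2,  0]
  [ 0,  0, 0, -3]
x^4 + 12*x^3 + 54*x^2 + 108*x + 81

Expanding det(x·I − A) (e.g. by cofactor expansion or by noting that A is similar to its Jordan form J, which has the same characteristic polynomial as A) gives
  χ_A(x) = x^4 + 12*x^3 + 54*x^2 + 108*x + 81
which factors as (x + 3)^4. The eigenvalues (with algebraic multiplicities) are λ = -3 with multiplicity 4.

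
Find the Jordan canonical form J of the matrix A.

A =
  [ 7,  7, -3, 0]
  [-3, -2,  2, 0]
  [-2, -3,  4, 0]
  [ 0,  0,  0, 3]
J_3(3) ⊕ J_1(3)

The characteristic polynomial is
  det(x·I − A) = x^4 - 12*x^3 + 54*x^2 - 108*x + 81 = (x - 3)^4

Eigenvalues and multiplicities (the geometric multiplicity of λ is n − rank(A − λI), which equals the number of Jordan blocks for λ):
  λ = 3: algebraic multiplicity = 4, geometric multiplicity = 2

Determining the block sizes for each eigenvalue:
  λ = 3: with am = 4 and gm = 2, the partition is not yet determined (e.g. several partitions of 4 into 2 parts exist). Let N = A − (3)·I. Computing rank(N^1) = 2, rank(N^2) = 1, rank(N^3) = 0; the number of blocks of size ≥ j is rank(N^{j−1}) − rank(N^j), giving [2, 1, 1]. So we have 1 block(s) of size 3, 1 block(s) of size 1 → block sizes [3, 1]

Assembling the blocks gives a Jordan form
J =
  [3, 1, 0, 0]
  [0, 3, 1, 0]
  [0, 0, 3, 0]
  [0, 0, 0, 3]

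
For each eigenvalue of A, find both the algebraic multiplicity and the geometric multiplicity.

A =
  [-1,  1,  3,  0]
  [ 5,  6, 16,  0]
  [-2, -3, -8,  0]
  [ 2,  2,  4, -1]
λ = -1: alg = 4, geom = 2

Step 1 — factor the characteristic polynomial to read off the algebraic multiplicities:
  χ_A(x) = (x + 1)^4

Step 2 — compute geometric multiplicities via the rank-nullity identity g(λ) = n − rank(A − λI):
  rank(A − (-1)·I) = 2, so dim ker(A − (-1)·I) = n − 2 = 2

Summary:
  λ = -1: algebraic multiplicity = 4, geometric multiplicity = 2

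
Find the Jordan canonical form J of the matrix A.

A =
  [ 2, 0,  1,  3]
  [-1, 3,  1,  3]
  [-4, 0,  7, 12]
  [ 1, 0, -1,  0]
J_2(3) ⊕ J_1(3) ⊕ J_1(3)

The characteristic polynomial is
  det(x·I − A) = x^4 - 12*x^3 + 54*x^2 - 108*x + 81 = (x - 3)^4

Eigenvalues and multiplicities (the geometric multiplicity of λ is n − rank(A − λI), which equals the number of Jordan blocks for λ):
  λ = 3: algebraic multiplicity = 4, geometric multiplicity = 3

Determining the block sizes for each eigenvalue:
  λ = 3: 3 blocks summing to 4 forces exactly one block of size 2 and the rest size 1 → block sizes [2, 1, 1]

Assembling the blocks gives a Jordan form
J =
  [3, 1, 0, 0]
  [0, 3, 0, 0]
  [0, 0, 3, 0]
  [0, 0, 0, 3]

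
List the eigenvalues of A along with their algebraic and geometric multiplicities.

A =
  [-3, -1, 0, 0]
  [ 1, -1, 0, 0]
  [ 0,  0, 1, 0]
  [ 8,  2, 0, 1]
λ = -2: alg = 2, geom = 1; λ = 1: alg = 2, geom = 2

Step 1 — factor the characteristic polynomial to read off the algebraic multiplicities:
  χ_A(x) = (x - 1)^2*(x + 2)^2

Step 2 — compute geometric multiplicities via the rank-nullity identity g(λ) = n − rank(A − λI):
  rank(A − (-2)·I) = 3, so dim ker(A − (-2)·I) = n − 3 = 1
  rank(A − (1)·I) = 2, so dim ker(A − (1)·I) = n − 2 = 2

Summary:
  λ = -2: algebraic multiplicity = 2, geometric multiplicity = 1
  λ = 1: algebraic multiplicity = 2, geometric multiplicity = 2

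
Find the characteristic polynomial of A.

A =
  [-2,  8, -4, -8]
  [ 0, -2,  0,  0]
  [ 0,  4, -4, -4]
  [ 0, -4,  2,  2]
x^4 + 6*x^3 + 12*x^2 + 8*x

Expanding det(x·I − A) (e.g. by cofactor expansion or by noting that A is similar to its Jordan form J, which has the same characteristic polynomial as A) gives
  χ_A(x) = x^4 + 6*x^3 + 12*x^2 + 8*x
which factors as x*(x + 2)^3. The eigenvalues (with algebraic multiplicities) are λ = -2 with multiplicity 3, λ = 0 with multiplicity 1.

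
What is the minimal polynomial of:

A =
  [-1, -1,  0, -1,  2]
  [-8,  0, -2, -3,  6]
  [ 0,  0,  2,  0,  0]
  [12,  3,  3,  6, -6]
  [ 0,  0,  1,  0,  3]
x^4 - 7*x^3 + 17*x^2 - 17*x + 6

The characteristic polynomial is χ_A(x) = (x - 3)^2*(x - 2)*(x - 1)^2, so the eigenvalues are known. The minimal polynomial is
  m_A(x) = Π_λ (x − λ)^{k_λ}
where k_λ is the size of the *largest* Jordan block for λ (equivalently, the smallest k with (A − λI)^k v = 0 for every generalised eigenvector v of λ).

  λ = 1: largest Jordan block has size 2, contributing (x − 1)^2
  λ = 2: largest Jordan block has size 1, contributing (x − 2)
  λ = 3: largest Jordan block has size 1, contributing (x − 3)

So m_A(x) = (x - 3)*(x - 2)*(x - 1)^2 = x^4 - 7*x^3 + 17*x^2 - 17*x + 6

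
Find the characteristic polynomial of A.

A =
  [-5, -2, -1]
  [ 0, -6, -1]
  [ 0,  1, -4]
x^3 + 15*x^2 + 75*x + 125

Expanding det(x·I − A) (e.g. by cofactor expansion or by noting that A is similar to its Jordan form J, which has the same characteristic polynomial as A) gives
  χ_A(x) = x^3 + 15*x^2 + 75*x + 125
which factors as (x + 5)^3. The eigenvalues (with algebraic multiplicities) are λ = -5 with multiplicity 3.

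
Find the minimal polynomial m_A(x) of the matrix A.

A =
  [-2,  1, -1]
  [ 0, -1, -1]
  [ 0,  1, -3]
x^2 + 4*x + 4

The characteristic polynomial is χ_A(x) = (x + 2)^3, so the eigenvalues are known. The minimal polynomial is
  m_A(x) = Π_λ (x − λ)^{k_λ}
where k_λ is the size of the *largest* Jordan block for λ (equivalently, the smallest k with (A − λI)^k v = 0 for every generalised eigenvector v of λ).

  λ = -2: largest Jordan block has size 2, contributing (x + 2)^2

So m_A(x) = (x + 2)^2 = x^2 + 4*x + 4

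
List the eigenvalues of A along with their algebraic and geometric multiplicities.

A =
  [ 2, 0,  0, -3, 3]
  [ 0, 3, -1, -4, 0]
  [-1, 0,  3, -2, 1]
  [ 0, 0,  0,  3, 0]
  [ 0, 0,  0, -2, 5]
λ = 2: alg = 1, geom = 1; λ = 3: alg = 3, geom = 1; λ = 5: alg = 1, geom = 1

Step 1 — factor the characteristic polynomial to read off the algebraic multiplicities:
  χ_A(x) = (x - 5)*(x - 3)^3*(x - 2)

Step 2 — compute geometric multiplicities via the rank-nullity identity g(λ) = n − rank(A − λI):
  rank(A − (2)·I) = 4, so dim ker(A − (2)·I) = n − 4 = 1
  rank(A − (3)·I) = 4, so dim ker(A − (3)·I) = n − 4 = 1
  rank(A − (5)·I) = 4, so dim ker(A − (5)·I) = n − 4 = 1

Summary:
  λ = 2: algebraic multiplicity = 1, geometric multiplicity = 1
  λ = 3: algebraic multiplicity = 3, geometric multiplicity = 1
  λ = 5: algebraic multiplicity = 1, geometric multiplicity = 1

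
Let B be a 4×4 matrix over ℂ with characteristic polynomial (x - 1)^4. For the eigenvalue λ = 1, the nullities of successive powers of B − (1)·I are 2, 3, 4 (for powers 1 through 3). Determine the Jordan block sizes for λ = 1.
Block sizes for λ = 1: [3, 1]

From the dimensions of kernels of powers, the number of Jordan blocks of size at least j is d_j − d_{j−1} where d_j = dim ker(N^j) (with d_0 = 0). Computing the differences gives [2, 1, 1].
The number of blocks of size exactly k is (#blocks of size ≥ k) − (#blocks of size ≥ k + 1), so the partition is: 1 block(s) of size 1, 1 block(s) of size 3.
In nonincreasing order the block sizes are [3, 1].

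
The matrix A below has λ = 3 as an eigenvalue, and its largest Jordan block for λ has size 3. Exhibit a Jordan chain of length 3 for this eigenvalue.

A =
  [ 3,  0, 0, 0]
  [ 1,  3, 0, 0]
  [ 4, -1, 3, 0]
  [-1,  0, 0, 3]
A Jordan chain for λ = 3 of length 3:
v_1 = (0, 0, -1, 0)ᵀ
v_2 = (0, 1, 4, -1)ᵀ
v_3 = (1, 0, 0, 0)ᵀ

Let N = A − (3)·I. We want v_3 with N^3 v_3 = 0 but N^2 v_3 ≠ 0; then v_{j-1} := N · v_j for j = 3, …, 2.

Pick v_3 = (1, 0, 0, 0)ᵀ.
Then v_2 = N · v_3 = (0, 1, 4, -1)ᵀ.
Then v_1 = N · v_2 = (0, 0, -1, 0)ᵀ.

Sanity check: (A − (3)·I) v_1 = (0, 0, 0, 0)ᵀ = 0. ✓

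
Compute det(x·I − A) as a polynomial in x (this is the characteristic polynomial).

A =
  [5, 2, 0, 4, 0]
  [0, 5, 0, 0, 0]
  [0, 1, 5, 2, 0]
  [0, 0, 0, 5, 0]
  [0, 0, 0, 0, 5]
x^5 - 25*x^4 + 250*x^3 - 1250*x^2 + 3125*x - 3125

Expanding det(x·I − A) (e.g. by cofactor expansion or by noting that A is similar to its Jordan form J, which has the same characteristic polynomial as A) gives
  χ_A(x) = x^5 - 25*x^4 + 250*x^3 - 1250*x^2 + 3125*x - 3125
which factors as (x - 5)^5. The eigenvalues (with algebraic multiplicities) are λ = 5 with multiplicity 5.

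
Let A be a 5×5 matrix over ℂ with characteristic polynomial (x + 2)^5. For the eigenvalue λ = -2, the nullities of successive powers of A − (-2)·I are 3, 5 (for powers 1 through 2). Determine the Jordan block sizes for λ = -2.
Block sizes for λ = -2: [2, 2, 1]

From the dimensions of kernels of powers, the number of Jordan blocks of size at least j is d_j − d_{j−1} where d_j = dim ker(N^j) (with d_0 = 0). Computing the differences gives [3, 2].
The number of blocks of size exactly k is (#blocks of size ≥ k) − (#blocks of size ≥ k + 1), so the partition is: 1 block(s) of size 1, 2 block(s) of size 2.
In nonincreasing order the block sizes are [2, 2, 1].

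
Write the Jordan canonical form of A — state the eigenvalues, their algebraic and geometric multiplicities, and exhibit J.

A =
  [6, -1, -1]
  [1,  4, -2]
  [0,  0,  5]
J_3(5)

The characteristic polynomial is
  det(x·I − A) = x^3 - 15*x^2 + 75*x - 125 = (x - 5)^3

Eigenvalues and multiplicities (the geometric multiplicity of λ is n − rank(A − λI), which equals the number of Jordan blocks for λ):
  λ = 5: algebraic multiplicity = 3, geometric multiplicity = 1

Determining the block sizes for each eigenvalue:
  λ = 5: one block (gm = 1), so the single block has size am = 3 → block sizes [3]

Assembling the blocks gives a Jordan form
J =
  [5, 1, 0]
  [0, 5, 1]
  [0, 0, 5]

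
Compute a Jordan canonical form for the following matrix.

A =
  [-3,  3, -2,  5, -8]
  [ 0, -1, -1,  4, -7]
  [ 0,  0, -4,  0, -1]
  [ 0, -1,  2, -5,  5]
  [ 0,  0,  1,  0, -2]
J_3(-3) ⊕ J_2(-3)

The characteristic polynomial is
  det(x·I − A) = x^5 + 15*x^4 + 90*x^3 + 270*x^2 + 405*x + 243 = (x + 3)^5

Eigenvalues and multiplicities (the geometric multiplicity of λ is n − rank(A − λI), which equals the number of Jordan blocks for λ):
  λ = -3: algebraic multiplicity = 5, geometric multiplicity = 2

Determining the block sizes for each eigenvalue:
  λ = -3: with am = 5 and gm = 2, the partition is not yet determined (e.g. several partitions of 5 into 2 parts exist). Let N = A − (-3)·I. Computing rank(N^1) = 3, rank(N^2) = 1, rank(N^3) = 0; the number of blocks of size ≥ j is rank(N^{j−1}) − rank(N^j), giving [2, 2, 1]. So we have 1 block(s) of size 3, 1 block(s) of size 2 → block sizes [3, 2]

Assembling the blocks gives a Jordan form
J =
  [-3,  1,  0,  0,  0]
  [ 0, -3,  1,  0,  0]
  [ 0,  0, -3,  0,  0]
  [ 0,  0,  0, -3,  1]
  [ 0,  0,  0,  0, -3]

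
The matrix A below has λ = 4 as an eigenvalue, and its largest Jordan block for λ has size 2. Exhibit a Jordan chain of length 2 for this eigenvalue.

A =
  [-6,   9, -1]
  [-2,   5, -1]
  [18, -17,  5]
A Jordan chain for λ = 4 of length 2:
v_1 = (-1, -1, 1)ᵀ
v_2 = (1, 1, 0)ᵀ

Let N = A − (4)·I. We want v_2 with N^2 v_2 = 0 but N^1 v_2 ≠ 0; then v_{j-1} := N · v_j for j = 2, …, 2.

Pick v_2 = (1, 1, 0)ᵀ.
Then v_1 = N · v_2 = (-1, -1, 1)ᵀ.

Sanity check: (A − (4)·I) v_1 = (0, 0, 0)ᵀ = 0. ✓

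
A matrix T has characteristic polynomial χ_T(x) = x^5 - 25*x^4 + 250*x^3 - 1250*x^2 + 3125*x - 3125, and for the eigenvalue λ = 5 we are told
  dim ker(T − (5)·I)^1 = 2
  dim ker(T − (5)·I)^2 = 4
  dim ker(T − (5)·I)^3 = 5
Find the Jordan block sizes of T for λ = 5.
Block sizes for λ = 5: [3, 2]

From the dimensions of kernels of powers, the number of Jordan blocks of size at least j is d_j − d_{j−1} where d_j = dim ker(N^j) (with d_0 = 0). Computing the differences gives [2, 2, 1].
The number of blocks of size exactly k is (#blocks of size ≥ k) − (#blocks of size ≥ k + 1), so the partition is: 1 block(s) of size 2, 1 block(s) of size 3.
In nonincreasing order the block sizes are [3, 2].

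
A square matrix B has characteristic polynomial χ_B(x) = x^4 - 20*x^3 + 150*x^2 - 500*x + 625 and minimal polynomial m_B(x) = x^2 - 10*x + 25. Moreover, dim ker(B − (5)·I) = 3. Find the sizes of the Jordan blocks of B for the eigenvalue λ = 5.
Block sizes for λ = 5: [2, 1, 1]

Step 1 — from the characteristic polynomial, algebraic multiplicity of λ = 5 is 4. From dim ker(B − (5)·I) = 3, there are exactly 3 Jordan blocks for λ = 5.
Step 2 — from the minimal polynomial, the factor (x − 5)^2 tells us the largest block for λ = 5 has size 2.
Step 3 — with total size 4, 3 blocks, and largest block 2, the block sizes (in nonincreasing order) are [2, 1, 1].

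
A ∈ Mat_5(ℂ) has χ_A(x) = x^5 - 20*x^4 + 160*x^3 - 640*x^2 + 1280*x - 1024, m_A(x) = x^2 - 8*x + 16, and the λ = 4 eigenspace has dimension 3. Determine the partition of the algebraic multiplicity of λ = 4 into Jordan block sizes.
Block sizes for λ = 4: [2, 2, 1]

Step 1 — from the characteristic polynomial, algebraic multiplicity of λ = 4 is 5. From dim ker(A − (4)·I) = 3, there are exactly 3 Jordan blocks for λ = 4.
Step 2 — from the minimal polynomial, the factor (x − 4)^2 tells us the largest block for λ = 4 has size 2.
Step 3 — with total size 5, 3 blocks, and largest block 2, the block sizes (in nonincreasing order) are [2, 2, 1].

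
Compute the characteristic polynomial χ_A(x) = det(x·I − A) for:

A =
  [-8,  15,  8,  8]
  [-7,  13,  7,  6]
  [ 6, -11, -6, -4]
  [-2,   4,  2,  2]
x^4 - x^3 - 2*x^2

Expanding det(x·I − A) (e.g. by cofactor expansion or by noting that A is similar to its Jordan form J, which has the same characteristic polynomial as A) gives
  χ_A(x) = x^4 - x^3 - 2*x^2
which factors as x^2*(x - 2)*(x + 1). The eigenvalues (with algebraic multiplicities) are λ = -1 with multiplicity 1, λ = 0 with multiplicity 2, λ = 2 with multiplicity 1.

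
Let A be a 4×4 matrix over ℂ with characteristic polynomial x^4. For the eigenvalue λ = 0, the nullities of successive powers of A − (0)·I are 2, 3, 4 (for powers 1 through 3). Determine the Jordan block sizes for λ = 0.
Block sizes for λ = 0: [3, 1]

From the dimensions of kernels of powers, the number of Jordan blocks of size at least j is d_j − d_{j−1} where d_j = dim ker(N^j) (with d_0 = 0). Computing the differences gives [2, 1, 1].
The number of blocks of size exactly k is (#blocks of size ≥ k) − (#blocks of size ≥ k + 1), so the partition is: 1 block(s) of size 1, 1 block(s) of size 3.
In nonincreasing order the block sizes are [3, 1].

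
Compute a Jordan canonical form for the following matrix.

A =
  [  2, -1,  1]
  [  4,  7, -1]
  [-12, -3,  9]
J_2(6) ⊕ J_1(6)

The characteristic polynomial is
  det(x·I − A) = x^3 - 18*x^2 + 108*x - 216 = (x - 6)^3

Eigenvalues and multiplicities (the geometric multiplicity of λ is n − rank(A − λI), which equals the number of Jordan blocks for λ):
  λ = 6: algebraic multiplicity = 3, geometric multiplicity = 2

Determining the block sizes for each eigenvalue:
  λ = 6: 2 blocks summing to 3 forces exactly one block of size 2 and the rest size 1 → block sizes [2, 1]

Assembling the blocks gives a Jordan form
J =
  [6, 1, 0]
  [0, 6, 0]
  [0, 0, 6]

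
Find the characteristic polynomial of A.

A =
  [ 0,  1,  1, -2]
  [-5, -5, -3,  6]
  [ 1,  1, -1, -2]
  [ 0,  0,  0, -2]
x^4 + 8*x^3 + 24*x^2 + 32*x + 16

Expanding det(x·I − A) (e.g. by cofactor expansion or by noting that A is similar to its Jordan form J, which has the same characteristic polynomial as A) gives
  χ_A(x) = x^4 + 8*x^3 + 24*x^2 + 32*x + 16
which factors as (x + 2)^4. The eigenvalues (with algebraic multiplicities) are λ = -2 with multiplicity 4.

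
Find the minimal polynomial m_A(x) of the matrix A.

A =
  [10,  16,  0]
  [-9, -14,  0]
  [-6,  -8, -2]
x^2 + 4*x + 4

The characteristic polynomial is χ_A(x) = (x + 2)^3, so the eigenvalues are known. The minimal polynomial is
  m_A(x) = Π_λ (x − λ)^{k_λ}
where k_λ is the size of the *largest* Jordan block for λ (equivalently, the smallest k with (A − λI)^k v = 0 for every generalised eigenvector v of λ).

  λ = -2: largest Jordan block has size 2, contributing (x + 2)^2

So m_A(x) = (x + 2)^2 = x^2 + 4*x + 4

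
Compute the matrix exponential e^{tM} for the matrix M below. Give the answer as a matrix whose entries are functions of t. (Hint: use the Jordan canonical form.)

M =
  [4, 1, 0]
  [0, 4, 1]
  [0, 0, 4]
e^{tM} =
  [exp(4*t), t*exp(4*t), t^2*exp(4*t)/2]
  [0, exp(4*t), t*exp(4*t)]
  [0, 0, exp(4*t)]

Strategy: write M = P · J · P⁻¹ where J is a Jordan canonical form, so e^{tM} = P · e^{tJ} · P⁻¹, and e^{tJ} can be computed block-by-block.

M has Jordan form
J =
  [4, 1, 0]
  [0, 4, 1]
  [0, 0, 4]
(up to reordering of blocks).

Per-block formulas:
  For a 3×3 Jordan block J_3(4): exp(t · J_3(4)) = e^(4t)·(I + t·N + (t^2/2)·N^2), where N is the 3×3 nilpotent shift.

After assembling e^{tJ} and conjugating by P, we get:

e^{tM} =
  [exp(4*t), t*exp(4*t), t^2*exp(4*t)/2]
  [0, exp(4*t), t*exp(4*t)]
  [0, 0, exp(4*t)]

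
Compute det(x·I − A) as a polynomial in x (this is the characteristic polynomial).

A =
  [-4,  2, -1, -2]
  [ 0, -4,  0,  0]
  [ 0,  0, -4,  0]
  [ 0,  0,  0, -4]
x^4 + 16*x^3 + 96*x^2 + 256*x + 256

Expanding det(x·I − A) (e.g. by cofactor expansion or by noting that A is similar to its Jordan form J, which has the same characteristic polynomial as A) gives
  χ_A(x) = x^4 + 16*x^3 + 96*x^2 + 256*x + 256
which factors as (x + 4)^4. The eigenvalues (with algebraic multiplicities) are λ = -4 with multiplicity 4.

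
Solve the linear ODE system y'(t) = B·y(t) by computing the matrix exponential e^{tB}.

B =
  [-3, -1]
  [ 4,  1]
e^{tB} =
  [-2*t*exp(-t) + exp(-t), -t*exp(-t)]
  [4*t*exp(-t), 2*t*exp(-t) + exp(-t)]

Strategy: write B = P · J · P⁻¹ where J is a Jordan canonical form, so e^{tB} = P · e^{tJ} · P⁻¹, and e^{tJ} can be computed block-by-block.

B has Jordan form
J =
  [-1,  1]
  [ 0, -1]
(up to reordering of blocks).

Per-block formulas:
  For a 2×2 Jordan block J_2(-1): exp(t · J_2(-1)) = e^(-1t)·(I + t·N), where N is the 2×2 nilpotent shift.

After assembling e^{tJ} and conjugating by P, we get:

e^{tB} =
  [-2*t*exp(-t) + exp(-t), -t*exp(-t)]
  [4*t*exp(-t), 2*t*exp(-t) + exp(-t)]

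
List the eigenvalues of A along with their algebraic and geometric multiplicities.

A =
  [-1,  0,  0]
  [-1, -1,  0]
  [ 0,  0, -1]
λ = -1: alg = 3, geom = 2

Step 1 — factor the characteristic polynomial to read off the algebraic multiplicities:
  χ_A(x) = (x + 1)^3

Step 2 — compute geometric multiplicities via the rank-nullity identity g(λ) = n − rank(A − λI):
  rank(A − (-1)·I) = 1, so dim ker(A − (-1)·I) = n − 1 = 2

Summary:
  λ = -1: algebraic multiplicity = 3, geometric multiplicity = 2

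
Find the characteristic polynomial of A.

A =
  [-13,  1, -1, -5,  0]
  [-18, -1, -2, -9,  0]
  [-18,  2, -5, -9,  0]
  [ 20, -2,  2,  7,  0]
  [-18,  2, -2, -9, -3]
x^5 + 15*x^4 + 90*x^3 + 270*x^2 + 405*x + 243

Expanding det(x·I − A) (e.g. by cofactor expansion or by noting that A is similar to its Jordan form J, which has the same characteristic polynomial as A) gives
  χ_A(x) = x^5 + 15*x^4 + 90*x^3 + 270*x^2 + 405*x + 243
which factors as (x + 3)^5. The eigenvalues (with algebraic multiplicities) are λ = -3 with multiplicity 5.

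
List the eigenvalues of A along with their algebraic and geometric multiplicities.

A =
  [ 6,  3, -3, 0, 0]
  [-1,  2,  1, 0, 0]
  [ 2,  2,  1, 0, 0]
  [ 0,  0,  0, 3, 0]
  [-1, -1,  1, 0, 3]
λ = 3: alg = 5, geom = 4

Step 1 — factor the characteristic polynomial to read off the algebraic multiplicities:
  χ_A(x) = (x - 3)^5

Step 2 — compute geometric multiplicities via the rank-nullity identity g(λ) = n − rank(A − λI):
  rank(A − (3)·I) = 1, so dim ker(A − (3)·I) = n − 1 = 4

Summary:
  λ = 3: algebraic multiplicity = 5, geometric multiplicity = 4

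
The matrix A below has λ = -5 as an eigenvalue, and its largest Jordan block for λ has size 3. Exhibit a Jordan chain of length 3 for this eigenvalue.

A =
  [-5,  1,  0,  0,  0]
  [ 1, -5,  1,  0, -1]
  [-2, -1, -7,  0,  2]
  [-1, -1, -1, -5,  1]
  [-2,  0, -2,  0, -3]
A Jordan chain for λ = -5 of length 3:
v_1 = (1, 0, -1, -1, 0)ᵀ
v_2 = (0, 1, -2, -1, -2)ᵀ
v_3 = (1, 0, 0, 0, 0)ᵀ

Let N = A − (-5)·I. We want v_3 with N^3 v_3 = 0 but N^2 v_3 ≠ 0; then v_{j-1} := N · v_j for j = 3, …, 2.

Pick v_3 = (1, 0, 0, 0, 0)ᵀ.
Then v_2 = N · v_3 = (0, 1, -2, -1, -2)ᵀ.
Then v_1 = N · v_2 = (1, 0, -1, -1, 0)ᵀ.

Sanity check: (A − (-5)·I) v_1 = (0, 0, 0, 0, 0)ᵀ = 0. ✓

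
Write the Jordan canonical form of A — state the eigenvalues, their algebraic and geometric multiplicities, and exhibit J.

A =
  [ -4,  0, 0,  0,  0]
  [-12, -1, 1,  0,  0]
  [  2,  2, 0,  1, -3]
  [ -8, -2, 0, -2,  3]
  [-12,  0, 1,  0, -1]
J_1(-4) ⊕ J_3(-1) ⊕ J_1(-1)

The characteristic polynomial is
  det(x·I − A) = x^5 + 8*x^4 + 22*x^3 + 28*x^2 + 17*x + 4 = (x + 1)^4*(x + 4)

Eigenvalues and multiplicities (the geometric multiplicity of λ is n − rank(A − λI), which equals the number of Jordan blocks for λ):
  λ = -4: algebraic multiplicity = 1, geometric multiplicity = 1
  λ = -1: algebraic multiplicity = 4, geometric multiplicity = 2

Determining the block sizes for each eigenvalue:
  λ = -4: one block (gm = 1), so the single block has size am = 1 → block sizes [1]
  λ = -1: with am = 4 and gm = 2, the partition is not yet determined (e.g. several partitions of 4 into 2 parts exist). Let N = A − (-1)·I. Computing rank(N^1) = 3, rank(N^2) = 2, rank(N^3) = 1; the number of blocks of size ≥ j is rank(N^{j−1}) − rank(N^j), giving [2, 1, 1]. So we have 1 block(s) of size 3, 1 block(s) of size 1 → block sizes [3, 1]

Assembling the blocks gives a Jordan form
J =
  [-4,  0,  0,  0,  0]
  [ 0, -1,  1,  0,  0]
  [ 0,  0, -1,  1,  0]
  [ 0,  0,  0, -1,  0]
  [ 0,  0,  0,  0, -1]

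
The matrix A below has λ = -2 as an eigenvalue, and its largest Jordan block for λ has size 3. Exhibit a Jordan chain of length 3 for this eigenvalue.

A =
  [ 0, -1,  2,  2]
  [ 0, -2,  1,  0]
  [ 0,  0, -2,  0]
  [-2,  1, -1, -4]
A Jordan chain for λ = -2 of length 3:
v_1 = (1, 0, 0, -1)ᵀ
v_2 = (2, 1, 0, -1)ᵀ
v_3 = (0, 0, 1, 0)ᵀ

Let N = A − (-2)·I. We want v_3 with N^3 v_3 = 0 but N^2 v_3 ≠ 0; then v_{j-1} := N · v_j for j = 3, …, 2.

Pick v_3 = (0, 0, 1, 0)ᵀ.
Then v_2 = N · v_3 = (2, 1, 0, -1)ᵀ.
Then v_1 = N · v_2 = (1, 0, 0, -1)ᵀ.

Sanity check: (A − (-2)·I) v_1 = (0, 0, 0, 0)ᵀ = 0. ✓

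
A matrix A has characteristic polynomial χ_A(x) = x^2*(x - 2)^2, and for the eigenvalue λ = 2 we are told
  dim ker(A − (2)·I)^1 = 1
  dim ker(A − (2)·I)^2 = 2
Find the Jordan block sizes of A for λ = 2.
Block sizes for λ = 2: [2]

From the dimensions of kernels of powers, the number of Jordan blocks of size at least j is d_j − d_{j−1} where d_j = dim ker(N^j) (with d_0 = 0). Computing the differences gives [1, 1].
The number of blocks of size exactly k is (#blocks of size ≥ k) − (#blocks of size ≥ k + 1), so the partition is: 1 block(s) of size 2.
In nonincreasing order the block sizes are [2].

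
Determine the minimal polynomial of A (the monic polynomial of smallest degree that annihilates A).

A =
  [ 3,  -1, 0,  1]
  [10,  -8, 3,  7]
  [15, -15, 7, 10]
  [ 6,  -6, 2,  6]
x^3 - 6*x^2 + 12*x - 8

The characteristic polynomial is χ_A(x) = (x - 2)^4, so the eigenvalues are known. The minimal polynomial is
  m_A(x) = Π_λ (x − λ)^{k_λ}
where k_λ is the size of the *largest* Jordan block for λ (equivalently, the smallest k with (A − λI)^k v = 0 for every generalised eigenvector v of λ).

  λ = 2: largest Jordan block has size 3, contributing (x − 2)^3

So m_A(x) = (x - 2)^3 = x^3 - 6*x^2 + 12*x - 8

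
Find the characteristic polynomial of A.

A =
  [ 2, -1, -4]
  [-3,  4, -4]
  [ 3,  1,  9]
x^3 - 15*x^2 + 75*x - 125

Expanding det(x·I − A) (e.g. by cofactor expansion or by noting that A is similar to its Jordan form J, which has the same characteristic polynomial as A) gives
  χ_A(x) = x^3 - 15*x^2 + 75*x - 125
which factors as (x - 5)^3. The eigenvalues (with algebraic multiplicities) are λ = 5 with multiplicity 3.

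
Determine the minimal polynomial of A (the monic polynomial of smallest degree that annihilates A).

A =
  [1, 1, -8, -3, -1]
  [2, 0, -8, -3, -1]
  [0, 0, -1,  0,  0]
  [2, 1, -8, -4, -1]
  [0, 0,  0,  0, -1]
x^2 + 2*x + 1

The characteristic polynomial is χ_A(x) = (x + 1)^5, so the eigenvalues are known. The minimal polynomial is
  m_A(x) = Π_λ (x − λ)^{k_λ}
where k_λ is the size of the *largest* Jordan block for λ (equivalently, the smallest k with (A − λI)^k v = 0 for every generalised eigenvector v of λ).

  λ = -1: largest Jordan block has size 2, contributing (x + 1)^2

So m_A(x) = (x + 1)^2 = x^2 + 2*x + 1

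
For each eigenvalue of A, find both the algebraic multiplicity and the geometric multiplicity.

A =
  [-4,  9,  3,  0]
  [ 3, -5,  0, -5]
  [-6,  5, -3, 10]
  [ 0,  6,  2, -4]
λ = -4: alg = 4, geom = 2

Step 1 — factor the characteristic polynomial to read off the algebraic multiplicities:
  χ_A(x) = (x + 4)^4

Step 2 — compute geometric multiplicities via the rank-nullity identity g(λ) = n − rank(A − λI):
  rank(A − (-4)·I) = 2, so dim ker(A − (-4)·I) = n − 2 = 2

Summary:
  λ = -4: algebraic multiplicity = 4, geometric multiplicity = 2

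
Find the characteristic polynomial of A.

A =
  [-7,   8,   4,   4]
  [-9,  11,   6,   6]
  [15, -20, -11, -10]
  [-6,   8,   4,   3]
x^4 + 4*x^3 + 6*x^2 + 4*x + 1

Expanding det(x·I − A) (e.g. by cofactor expansion or by noting that A is similar to its Jordan form J, which has the same characteristic polynomial as A) gives
  χ_A(x) = x^4 + 4*x^3 + 6*x^2 + 4*x + 1
which factors as (x + 1)^4. The eigenvalues (with algebraic multiplicities) are λ = -1 with multiplicity 4.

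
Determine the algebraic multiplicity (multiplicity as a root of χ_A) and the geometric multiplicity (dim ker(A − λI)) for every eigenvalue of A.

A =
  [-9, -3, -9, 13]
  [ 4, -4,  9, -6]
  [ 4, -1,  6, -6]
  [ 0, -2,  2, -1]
λ = -3: alg = 2, geom = 1; λ = -1: alg = 2, geom = 1

Step 1 — factor the characteristic polynomial to read off the algebraic multiplicities:
  χ_A(x) = (x + 1)^2*(x + 3)^2

Step 2 — compute geometric multiplicities via the rank-nullity identity g(λ) = n − rank(A − λI):
  rank(A − (-3)·I) = 3, so dim ker(A − (-3)·I) = n − 3 = 1
  rank(A − (-1)·I) = 3, so dim ker(A − (-1)·I) = n − 3 = 1

Summary:
  λ = -3: algebraic multiplicity = 2, geometric multiplicity = 1
  λ = -1: algebraic multiplicity = 2, geometric multiplicity = 1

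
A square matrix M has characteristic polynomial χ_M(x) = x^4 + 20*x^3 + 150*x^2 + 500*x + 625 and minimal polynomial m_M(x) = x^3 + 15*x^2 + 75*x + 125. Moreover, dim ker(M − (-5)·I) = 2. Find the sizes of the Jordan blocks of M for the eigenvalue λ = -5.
Block sizes for λ = -5: [3, 1]

Step 1 — from the characteristic polynomial, algebraic multiplicity of λ = -5 is 4. From dim ker(M − (-5)·I) = 2, there are exactly 2 Jordan blocks for λ = -5.
Step 2 — from the minimal polynomial, the factor (x + 5)^3 tells us the largest block for λ = -5 has size 3.
Step 3 — with total size 4, 2 blocks, and largest block 3, the block sizes (in nonincreasing order) are [3, 1].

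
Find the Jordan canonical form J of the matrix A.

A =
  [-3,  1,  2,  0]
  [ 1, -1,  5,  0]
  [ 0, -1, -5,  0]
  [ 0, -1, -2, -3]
J_3(-3) ⊕ J_1(-3)

The characteristic polynomial is
  det(x·I − A) = x^4 + 12*x^3 + 54*x^2 + 108*x + 81 = (x + 3)^4

Eigenvalues and multiplicities (the geometric multiplicity of λ is n − rank(A − λI), which equals the number of Jordan blocks for λ):
  λ = -3: algebraic multiplicity = 4, geometric multiplicity = 2

Determining the block sizes for each eigenvalue:
  λ = -3: with am = 4 and gm = 2, the partition is not yet determined (e.g. several partitions of 4 into 2 parts exist). Let N = A − (-3)·I. Computing rank(N^1) = 2, rank(N^2) = 1, rank(N^3) = 0; the number of blocks of size ≥ j is rank(N^{j−1}) − rank(N^j), giving [2, 1, 1]. So we have 1 block(s) of size 3, 1 block(s) of size 1 → block sizes [3, 1]

Assembling the blocks gives a Jordan form
J =
  [-3,  1,  0,  0]
  [ 0, -3,  1,  0]
  [ 0,  0, -3,  0]
  [ 0,  0,  0, -3]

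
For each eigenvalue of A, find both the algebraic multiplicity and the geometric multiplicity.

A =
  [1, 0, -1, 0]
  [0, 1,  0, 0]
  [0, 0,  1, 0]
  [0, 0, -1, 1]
λ = 1: alg = 4, geom = 3

Step 1 — factor the characteristic polynomial to read off the algebraic multiplicities:
  χ_A(x) = (x - 1)^4

Step 2 — compute geometric multiplicities via the rank-nullity identity g(λ) = n − rank(A − λI):
  rank(A − (1)·I) = 1, so dim ker(A − (1)·I) = n − 1 = 3

Summary:
  λ = 1: algebraic multiplicity = 4, geometric multiplicity = 3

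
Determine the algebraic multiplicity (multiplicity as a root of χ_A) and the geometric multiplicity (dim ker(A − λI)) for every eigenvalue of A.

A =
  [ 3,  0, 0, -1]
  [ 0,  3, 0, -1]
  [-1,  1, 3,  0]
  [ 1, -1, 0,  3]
λ = 3: alg = 4, geom = 2

Step 1 — factor the characteristic polynomial to read off the algebraic multiplicities:
  χ_A(x) = (x - 3)^4

Step 2 — compute geometric multiplicities via the rank-nullity identity g(λ) = n − rank(A − λI):
  rank(A − (3)·I) = 2, so dim ker(A − (3)·I) = n − 2 = 2

Summary:
  λ = 3: algebraic multiplicity = 4, geometric multiplicity = 2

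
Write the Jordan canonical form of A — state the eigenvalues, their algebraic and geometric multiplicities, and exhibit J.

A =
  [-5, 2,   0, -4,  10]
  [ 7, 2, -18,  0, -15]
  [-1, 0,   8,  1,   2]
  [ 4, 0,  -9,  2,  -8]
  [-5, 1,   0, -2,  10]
J_2(1) ⊕ J_3(5)

The characteristic polynomial is
  det(x·I − A) = x^5 - 17*x^4 + 106*x^3 - 290*x^2 + 325*x - 125 = (x - 5)^3*(x - 1)^2

Eigenvalues and multiplicities (the geometric multiplicity of λ is n − rank(A − λI), which equals the number of Jordan blocks for λ):
  λ = 1: algebraic multiplicity = 2, geometric multiplicity = 1
  λ = 5: algebraic multiplicity = 3, geometric multiplicity = 1

Determining the block sizes for each eigenvalue:
  λ = 1: one block (gm = 1), so the single block has size am = 2 → block sizes [2]
  λ = 5: one block (gm = 1), so the single block has size am = 3 → block sizes [3]

Assembling the blocks gives a Jordan form
J =
  [1, 1, 0, 0, 0]
  [0, 1, 0, 0, 0]
  [0, 0, 5, 1, 0]
  [0, 0, 0, 5, 1]
  [0, 0, 0, 0, 5]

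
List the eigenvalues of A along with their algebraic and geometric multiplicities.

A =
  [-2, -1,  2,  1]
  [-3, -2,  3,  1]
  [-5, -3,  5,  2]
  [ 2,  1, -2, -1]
λ = 0: alg = 4, geom = 2

Step 1 — factor the characteristic polynomial to read off the algebraic multiplicities:
  χ_A(x) = x^4

Step 2 — compute geometric multiplicities via the rank-nullity identity g(λ) = n − rank(A − λI):
  rank(A − (0)·I) = 2, so dim ker(A − (0)·I) = n − 2 = 2

Summary:
  λ = 0: algebraic multiplicity = 4, geometric multiplicity = 2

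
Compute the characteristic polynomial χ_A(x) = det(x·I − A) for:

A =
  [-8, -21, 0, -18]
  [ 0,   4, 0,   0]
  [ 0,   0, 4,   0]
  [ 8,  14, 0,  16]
x^4 - 16*x^3 + 96*x^2 - 256*x + 256

Expanding det(x·I − A) (e.g. by cofactor expansion or by noting that A is similar to its Jordan form J, which has the same characteristic polynomial as A) gives
  χ_A(x) = x^4 - 16*x^3 + 96*x^2 - 256*x + 256
which factors as (x - 4)^4. The eigenvalues (with algebraic multiplicities) are λ = 4 with multiplicity 4.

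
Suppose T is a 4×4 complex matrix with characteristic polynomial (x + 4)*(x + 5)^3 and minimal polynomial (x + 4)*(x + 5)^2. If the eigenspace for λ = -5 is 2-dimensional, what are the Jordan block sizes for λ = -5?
Block sizes for λ = -5: [2, 1]

Step 1 — from the characteristic polynomial, algebraic multiplicity of λ = -5 is 3. From dim ker(T − (-5)·I) = 2, there are exactly 2 Jordan blocks for λ = -5.
Step 2 — from the minimal polynomial, the factor (x + 5)^2 tells us the largest block for λ = -5 has size 2.
Step 3 — with total size 3, 2 blocks, and largest block 2, the block sizes (in nonincreasing order) are [2, 1].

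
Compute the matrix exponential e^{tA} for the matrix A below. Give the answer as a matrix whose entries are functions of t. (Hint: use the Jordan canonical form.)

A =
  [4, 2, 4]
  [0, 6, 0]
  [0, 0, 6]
e^{tA} =
  [exp(4*t), exp(6*t) - exp(4*t), 2*exp(6*t) - 2*exp(4*t)]
  [0, exp(6*t), 0]
  [0, 0, exp(6*t)]

Strategy: write A = P · J · P⁻¹ where J is a Jordan canonical form, so e^{tA} = P · e^{tJ} · P⁻¹, and e^{tJ} can be computed block-by-block.

A has Jordan form
J =
  [4, 0, 0]
  [0, 6, 0]
  [0, 0, 6]
(up to reordering of blocks).

Per-block formulas:
  For a 1×1 block at λ = 6: exp(t · [6]) = [e^(6t)].
  For a 1×1 block at λ = 4: exp(t · [4]) = [e^(4t)].

After assembling e^{tJ} and conjugating by P, we get:

e^{tA} =
  [exp(4*t), exp(6*t) - exp(4*t), 2*exp(6*t) - 2*exp(4*t)]
  [0, exp(6*t), 0]
  [0, 0, exp(6*t)]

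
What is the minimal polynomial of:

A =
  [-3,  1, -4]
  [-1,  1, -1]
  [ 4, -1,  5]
x^3 - 3*x^2 + 3*x - 1

The characteristic polynomial is χ_A(x) = (x - 1)^3, so the eigenvalues are known. The minimal polynomial is
  m_A(x) = Π_λ (x − λ)^{k_λ}
where k_λ is the size of the *largest* Jordan block for λ (equivalently, the smallest k with (A − λI)^k v = 0 for every generalised eigenvector v of λ).

  λ = 1: largest Jordan block has size 3, contributing (x − 1)^3

So m_A(x) = (x - 1)^3 = x^3 - 3*x^2 + 3*x - 1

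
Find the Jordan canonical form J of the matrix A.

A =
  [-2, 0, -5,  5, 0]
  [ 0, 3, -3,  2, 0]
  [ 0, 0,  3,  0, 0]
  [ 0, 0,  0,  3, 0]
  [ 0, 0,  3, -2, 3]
J_1(-2) ⊕ J_2(3) ⊕ J_1(3) ⊕ J_1(3)

The characteristic polynomial is
  det(x·I − A) = x^5 - 10*x^4 + 30*x^3 - 135*x + 162 = (x - 3)^4*(x + 2)

Eigenvalues and multiplicities (the geometric multiplicity of λ is n − rank(A − λI), which equals the number of Jordan blocks for λ):
  λ = -2: algebraic multiplicity = 1, geometric multiplicity = 1
  λ = 3: algebraic multiplicity = 4, geometric multiplicity = 3

Determining the block sizes for each eigenvalue:
  λ = -2: one block (gm = 1), so the single block has size am = 1 → block sizes [1]
  λ = 3: 3 blocks summing to 4 forces exactly one block of size 2 and the rest size 1 → block sizes [2, 1, 1]

Assembling the blocks gives a Jordan form
J =
  [-2, 0, 0, 0, 0]
  [ 0, 3, 1, 0, 0]
  [ 0, 0, 3, 0, 0]
  [ 0, 0, 0, 3, 0]
  [ 0, 0, 0, 0, 3]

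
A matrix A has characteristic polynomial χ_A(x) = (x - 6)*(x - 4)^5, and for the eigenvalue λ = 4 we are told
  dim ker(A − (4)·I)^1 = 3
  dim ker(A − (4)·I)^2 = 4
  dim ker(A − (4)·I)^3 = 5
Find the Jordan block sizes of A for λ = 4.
Block sizes for λ = 4: [3, 1, 1]

From the dimensions of kernels of powers, the number of Jordan blocks of size at least j is d_j − d_{j−1} where d_j = dim ker(N^j) (with d_0 = 0). Computing the differences gives [3, 1, 1].
The number of blocks of size exactly k is (#blocks of size ≥ k) − (#blocks of size ≥ k + 1), so the partition is: 2 block(s) of size 1, 1 block(s) of size 3.
In nonincreasing order the block sizes are [3, 1, 1].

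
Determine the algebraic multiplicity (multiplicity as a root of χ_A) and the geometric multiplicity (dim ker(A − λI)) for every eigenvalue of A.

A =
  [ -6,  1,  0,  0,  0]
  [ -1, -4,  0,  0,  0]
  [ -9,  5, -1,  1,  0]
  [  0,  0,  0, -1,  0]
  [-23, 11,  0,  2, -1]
λ = -5: alg = 2, geom = 1; λ = -1: alg = 3, geom = 2

Step 1 — factor the characteristic polynomial to read off the algebraic multiplicities:
  χ_A(x) = (x + 1)^3*(x + 5)^2

Step 2 — compute geometric multiplicities via the rank-nullity identity g(λ) = n − rank(A − λI):
  rank(A − (-5)·I) = 4, so dim ker(A − (-5)·I) = n − 4 = 1
  rank(A − (-1)·I) = 3, so dim ker(A − (-1)·I) = n − 3 = 2

Summary:
  λ = -5: algebraic multiplicity = 2, geometric multiplicity = 1
  λ = -1: algebraic multiplicity = 3, geometric multiplicity = 2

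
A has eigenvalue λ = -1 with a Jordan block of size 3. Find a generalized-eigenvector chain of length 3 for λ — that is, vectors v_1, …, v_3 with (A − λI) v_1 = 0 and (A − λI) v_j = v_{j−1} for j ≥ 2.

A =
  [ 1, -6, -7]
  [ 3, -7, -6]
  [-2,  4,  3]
A Jordan chain for λ = -1 of length 3:
v_1 = (-4, -6, 4)ᵀ
v_2 = (-6, -6, 4)ᵀ
v_3 = (0, 1, 0)ᵀ

Let N = A − (-1)·I. We want v_3 with N^3 v_3 = 0 but N^2 v_3 ≠ 0; then v_{j-1} := N · v_j for j = 3, …, 2.

Pick v_3 = (0, 1, 0)ᵀ.
Then v_2 = N · v_3 = (-6, -6, 4)ᵀ.
Then v_1 = N · v_2 = (-4, -6, 4)ᵀ.

Sanity check: (A − (-1)·I) v_1 = (0, 0, 0)ᵀ = 0. ✓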